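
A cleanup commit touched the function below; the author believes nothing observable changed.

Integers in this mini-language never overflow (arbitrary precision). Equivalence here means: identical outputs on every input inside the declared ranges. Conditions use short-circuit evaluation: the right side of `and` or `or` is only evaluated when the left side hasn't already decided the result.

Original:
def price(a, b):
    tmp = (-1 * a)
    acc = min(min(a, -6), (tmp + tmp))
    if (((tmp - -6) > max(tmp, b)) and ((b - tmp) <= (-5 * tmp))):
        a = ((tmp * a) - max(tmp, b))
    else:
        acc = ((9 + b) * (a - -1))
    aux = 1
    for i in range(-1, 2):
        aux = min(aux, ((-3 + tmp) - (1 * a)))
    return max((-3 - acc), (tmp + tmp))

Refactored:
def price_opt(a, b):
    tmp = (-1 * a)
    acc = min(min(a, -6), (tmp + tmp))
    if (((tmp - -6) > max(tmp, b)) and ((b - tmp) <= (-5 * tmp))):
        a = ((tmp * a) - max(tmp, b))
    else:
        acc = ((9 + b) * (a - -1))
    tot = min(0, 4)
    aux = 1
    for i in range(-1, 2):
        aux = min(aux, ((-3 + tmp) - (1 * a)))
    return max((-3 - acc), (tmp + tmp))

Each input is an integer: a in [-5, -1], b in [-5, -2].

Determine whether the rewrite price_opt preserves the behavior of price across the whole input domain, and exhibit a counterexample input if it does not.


The two are interchangeable: statement counts differ, plus min/max/abs usage differs, plus constant usage differs, plus local variable names differ, and every declared input agrees.
One worked example (a=-1, b=-2) — price: tmp := 1 | acc := -6 | (((tmp - -6) > max(tmp, b)) and ((b - tmp) <= (-5 * tmp))): false | acc := 0 | aux := 1 | iter i=-1: | aux := -1 | iter i=0: | aux := -1 | iter i=1: | aux := -1 | result 2; price_opt: tmp := 1 | acc := -6 | (((tmp - -6) > max(tmp, b)) and ((b - tmp) <= (-5 * tmp))): false | acc := 0 | tot := 0 | aux := 1 | iter i=-1: | aux := -1 | iter i=0: | aux := -1 | iter i=1: | aux := -1 | result 2; agreement on 2.
Every one of the 20 inputs gives matching results.
verdict: equivalent


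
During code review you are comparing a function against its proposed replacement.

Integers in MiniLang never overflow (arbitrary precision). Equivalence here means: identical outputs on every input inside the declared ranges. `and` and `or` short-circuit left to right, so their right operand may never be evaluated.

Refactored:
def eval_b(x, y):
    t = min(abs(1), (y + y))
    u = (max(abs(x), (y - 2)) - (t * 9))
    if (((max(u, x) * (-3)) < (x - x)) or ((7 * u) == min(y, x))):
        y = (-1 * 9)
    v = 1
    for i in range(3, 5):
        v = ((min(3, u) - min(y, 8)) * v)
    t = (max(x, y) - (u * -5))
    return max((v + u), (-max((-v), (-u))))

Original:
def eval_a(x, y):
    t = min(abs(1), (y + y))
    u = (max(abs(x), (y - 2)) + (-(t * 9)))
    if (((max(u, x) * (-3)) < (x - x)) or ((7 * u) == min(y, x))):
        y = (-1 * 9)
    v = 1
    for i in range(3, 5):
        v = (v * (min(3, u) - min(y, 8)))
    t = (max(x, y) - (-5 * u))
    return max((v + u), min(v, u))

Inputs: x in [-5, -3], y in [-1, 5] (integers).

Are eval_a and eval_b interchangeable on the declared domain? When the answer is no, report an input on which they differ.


Side by side, the visible changes include: min/max/abs usage differs; also arithmetic usage differs.
As a probe, take x=-4, y=4: eval_a runs t=1, then u=-5, then (((max(u, x) * (-3)) < (x - x)) or ((7 * u) == min(y, x))) is false, then v=1, then (i=3), then v=-9, then (i=4), then v=81, then t=-21, then returns 76; eval_b runs t=1, then u=-5, then (((max(u, x) * (-3)) < (x - x)) or ((7 * u) == min(y, x))) is false, then v=1, then (i=3), then v=-9, then (i=4), then v=81, then t=-21, then returns 76; both end at 76.
Across all 21 domain points the two functions coincide.
verdict: equivalent


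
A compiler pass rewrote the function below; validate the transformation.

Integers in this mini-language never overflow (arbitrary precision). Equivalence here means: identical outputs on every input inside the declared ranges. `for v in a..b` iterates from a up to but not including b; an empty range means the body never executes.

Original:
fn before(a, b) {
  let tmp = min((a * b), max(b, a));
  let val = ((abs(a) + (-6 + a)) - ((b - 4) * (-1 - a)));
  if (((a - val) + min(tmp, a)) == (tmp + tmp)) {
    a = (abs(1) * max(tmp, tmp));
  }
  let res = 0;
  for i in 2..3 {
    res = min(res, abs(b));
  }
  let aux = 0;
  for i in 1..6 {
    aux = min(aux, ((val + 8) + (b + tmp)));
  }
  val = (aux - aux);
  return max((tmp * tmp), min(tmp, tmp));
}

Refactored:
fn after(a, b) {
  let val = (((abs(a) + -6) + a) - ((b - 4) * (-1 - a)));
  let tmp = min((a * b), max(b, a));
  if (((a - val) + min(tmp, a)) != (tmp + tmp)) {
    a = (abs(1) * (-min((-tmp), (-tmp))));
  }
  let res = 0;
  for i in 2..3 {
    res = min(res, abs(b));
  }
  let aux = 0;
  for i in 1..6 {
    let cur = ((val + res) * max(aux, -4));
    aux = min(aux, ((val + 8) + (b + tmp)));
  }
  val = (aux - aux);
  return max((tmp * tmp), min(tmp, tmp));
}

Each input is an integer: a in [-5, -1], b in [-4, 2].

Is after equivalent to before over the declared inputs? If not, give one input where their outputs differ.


The edit looks behavioral (`(((a - val) + min(tmp, a)) == (tmp + tmp))` became `(((a - val) + min(tmp, a)) != (tmp + tmp))`), but over these ranges it never changes the outcome.
As a probe, take a=-1, b=1: before runs tmp := -1 | val := -6 | (((a - val) + min(tmp, a)) == (tmp + tmp)): false | res := 0 | iter i=2: | res := 0 | aux := 0 | iter i=1: | aux := 0 | iter i=2: | aux := 0 | iter i=3: | aux := 0 | iter i=4: | aux := 0 | iter i=5: | aux := 0 | val := 0 | result 1; after runs val := -6 | tmp := -1 | (((a - val) + min(tmp, a)) != (tmp + tmp)): true | a := -1 | res := 0 | iter i=2: | res := 0 | aux := 0 | iter i=1: | cur := 0 | aux := 0 | iter i=2: | cur := 0 | aux := 0 | iter i=3: | cur := 0 | aux := 0 | iter i=4: | cur := 0 | aux := 0 | iter i=5: | cur := 0 | aux := 0 | val := 0 | result 1; both end at 1.
Checked all 35 inputs in the declared domain: the outputs agree on every one.
verdict: equivalent


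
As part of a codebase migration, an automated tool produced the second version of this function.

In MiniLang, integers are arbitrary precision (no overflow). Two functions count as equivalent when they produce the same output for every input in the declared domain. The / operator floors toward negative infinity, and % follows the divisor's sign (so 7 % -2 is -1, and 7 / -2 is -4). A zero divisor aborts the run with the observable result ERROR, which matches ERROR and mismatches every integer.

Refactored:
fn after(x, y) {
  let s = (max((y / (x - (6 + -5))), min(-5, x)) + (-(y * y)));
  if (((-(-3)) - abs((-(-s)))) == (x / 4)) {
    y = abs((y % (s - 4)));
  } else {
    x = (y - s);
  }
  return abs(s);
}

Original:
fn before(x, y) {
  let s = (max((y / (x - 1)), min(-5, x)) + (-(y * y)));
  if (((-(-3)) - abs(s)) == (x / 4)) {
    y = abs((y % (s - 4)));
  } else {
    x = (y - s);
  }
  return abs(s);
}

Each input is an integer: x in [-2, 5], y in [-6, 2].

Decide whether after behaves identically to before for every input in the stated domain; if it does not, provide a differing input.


Equivalent — the differences include constant usage differs; also arithmetic usage differs, yet no declared input distinguishes the two.
As a probe, take x=5, y=-6: before runs s = -38; (((-(-3)) - abs(s)) == (x / 4)) -> false; x = 32; return 38; after runs s = -38; (((-(-3)) - abs((-(-s)))) == (x / 4)) -> false; x = 32; return 38; both end at 38.
An exhaustive pass over the 72 declared inputs shows identical outputs.
verdict: equivalent


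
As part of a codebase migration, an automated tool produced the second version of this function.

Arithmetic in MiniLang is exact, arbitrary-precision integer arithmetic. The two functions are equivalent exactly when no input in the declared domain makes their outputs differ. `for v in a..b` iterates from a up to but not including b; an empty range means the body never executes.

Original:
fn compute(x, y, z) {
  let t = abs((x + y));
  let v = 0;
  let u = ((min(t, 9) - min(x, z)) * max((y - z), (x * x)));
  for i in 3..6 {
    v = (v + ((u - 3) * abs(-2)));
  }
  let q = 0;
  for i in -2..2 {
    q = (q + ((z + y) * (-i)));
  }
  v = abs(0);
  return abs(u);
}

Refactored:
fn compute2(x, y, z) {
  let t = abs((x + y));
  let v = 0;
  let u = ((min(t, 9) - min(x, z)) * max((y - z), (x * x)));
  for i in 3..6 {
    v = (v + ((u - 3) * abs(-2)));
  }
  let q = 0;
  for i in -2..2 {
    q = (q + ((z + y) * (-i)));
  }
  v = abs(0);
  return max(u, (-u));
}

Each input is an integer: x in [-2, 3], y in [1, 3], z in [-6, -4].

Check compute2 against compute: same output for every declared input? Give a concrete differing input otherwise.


The two versions differ — the changes include min/max/abs usage differs.
Tracing x=0, y=1, z=-5: compute: t := 1 | v := 0 | u := 36 | iter i=3: | v := 66 | iter i=4: | v := 132 | iter i=5: | v := 198 | q := 0 | iter i=-2: | q := -8 | iter i=-1: | q := -12 | iter i=0: | q := -12 | iter i=1: | q := -8 | v := 0 | result 36 | compute2: t := 1 | v := 0 | u := 36 | iter i=3: | v := 66 | iter i=4: | v := 132 | iter i=5: | v := 198 | q := 0 | iter i=-2: | q := -8 | iter i=-1: | q := -12 | iter i=0: | q := -12 | iter i=1: | q := -8 | v := 0 | result 36 — matching result 36.
Sweeping the whole domain (54 inputs) finds no disagreement.
verdict: equivalent


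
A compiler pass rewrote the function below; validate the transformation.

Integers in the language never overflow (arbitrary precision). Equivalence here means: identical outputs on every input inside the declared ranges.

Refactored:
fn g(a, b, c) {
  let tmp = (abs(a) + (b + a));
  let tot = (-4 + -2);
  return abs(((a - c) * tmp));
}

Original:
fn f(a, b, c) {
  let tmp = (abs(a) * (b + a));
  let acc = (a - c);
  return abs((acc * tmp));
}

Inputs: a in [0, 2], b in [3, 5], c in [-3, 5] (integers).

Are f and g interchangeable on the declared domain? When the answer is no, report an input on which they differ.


Try a=0, b=3, c=-3.
f: tmp=0, then acc=3, then returns 0
g: tmp=3, then tot=-6, then returns 9
0 against 9: the behavior changed.
verdict: not equivalent; witness: a=0, b=3, c=-3


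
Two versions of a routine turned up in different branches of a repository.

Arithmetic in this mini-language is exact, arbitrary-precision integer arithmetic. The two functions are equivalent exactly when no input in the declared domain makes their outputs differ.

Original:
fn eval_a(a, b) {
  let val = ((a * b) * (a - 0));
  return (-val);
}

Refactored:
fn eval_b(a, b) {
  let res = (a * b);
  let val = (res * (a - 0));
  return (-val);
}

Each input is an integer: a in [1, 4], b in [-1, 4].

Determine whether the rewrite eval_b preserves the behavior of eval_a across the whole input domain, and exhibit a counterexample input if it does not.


Side by side, the visible changes include: statement counts differ; local variable names differ.
As a probe, take a=4, b=1: eval_a runs val := 16 | result -16; eval_b runs res := 4 | val := 16 | result -16; both end at -16.
Sweeping the whole domain (24 inputs) finds no disagreement.
verdict: equivalent


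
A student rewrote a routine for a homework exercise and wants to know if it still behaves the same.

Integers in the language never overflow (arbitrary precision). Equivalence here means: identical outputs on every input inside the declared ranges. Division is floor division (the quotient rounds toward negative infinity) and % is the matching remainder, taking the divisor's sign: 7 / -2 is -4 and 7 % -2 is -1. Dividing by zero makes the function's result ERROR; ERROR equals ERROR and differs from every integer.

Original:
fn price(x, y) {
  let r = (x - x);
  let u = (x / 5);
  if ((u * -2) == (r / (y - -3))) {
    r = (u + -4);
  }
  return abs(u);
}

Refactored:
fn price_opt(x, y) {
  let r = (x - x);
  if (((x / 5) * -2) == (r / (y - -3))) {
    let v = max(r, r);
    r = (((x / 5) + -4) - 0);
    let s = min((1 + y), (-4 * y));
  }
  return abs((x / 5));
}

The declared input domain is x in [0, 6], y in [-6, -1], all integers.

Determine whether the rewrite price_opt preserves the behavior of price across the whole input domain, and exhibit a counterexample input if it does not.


Although statement counts differ; local variable names differ; arithmetic usage differs; min/max/abs usage differs; constant usage differs, 42/42 inputs agree.
verdict: equivalent


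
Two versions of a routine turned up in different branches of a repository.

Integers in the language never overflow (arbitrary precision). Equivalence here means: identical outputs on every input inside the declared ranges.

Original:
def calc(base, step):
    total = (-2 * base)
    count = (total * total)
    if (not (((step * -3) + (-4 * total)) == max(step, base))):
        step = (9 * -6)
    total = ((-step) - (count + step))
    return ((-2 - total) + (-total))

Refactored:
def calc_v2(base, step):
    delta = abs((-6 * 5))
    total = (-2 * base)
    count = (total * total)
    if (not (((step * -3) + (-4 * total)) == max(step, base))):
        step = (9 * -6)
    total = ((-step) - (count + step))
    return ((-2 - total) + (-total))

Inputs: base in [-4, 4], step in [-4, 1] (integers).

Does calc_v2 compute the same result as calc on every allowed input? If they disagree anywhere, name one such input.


Side by side, the visible changes include: min/max/abs usage differs, local variable names differ, constant usage differs, statement counts differ, arithmetic usage differs.
Spot check at base=-2, step=-3 — calc: total=4, then count=16, then (not (((step * -3) + (-4 * total)) == max(step, base))) is true, then step=-54, then total=92, then returns -186. calc_v2: delta=30, then total=4, then count=16, then (not (((step * -3) + (-4 * total)) == max(step, base))) is true, then step=-54, then total=92, then returns -186. Both give -186.
Every one of the 54 inputs gives matching results.
verdict: equivalent


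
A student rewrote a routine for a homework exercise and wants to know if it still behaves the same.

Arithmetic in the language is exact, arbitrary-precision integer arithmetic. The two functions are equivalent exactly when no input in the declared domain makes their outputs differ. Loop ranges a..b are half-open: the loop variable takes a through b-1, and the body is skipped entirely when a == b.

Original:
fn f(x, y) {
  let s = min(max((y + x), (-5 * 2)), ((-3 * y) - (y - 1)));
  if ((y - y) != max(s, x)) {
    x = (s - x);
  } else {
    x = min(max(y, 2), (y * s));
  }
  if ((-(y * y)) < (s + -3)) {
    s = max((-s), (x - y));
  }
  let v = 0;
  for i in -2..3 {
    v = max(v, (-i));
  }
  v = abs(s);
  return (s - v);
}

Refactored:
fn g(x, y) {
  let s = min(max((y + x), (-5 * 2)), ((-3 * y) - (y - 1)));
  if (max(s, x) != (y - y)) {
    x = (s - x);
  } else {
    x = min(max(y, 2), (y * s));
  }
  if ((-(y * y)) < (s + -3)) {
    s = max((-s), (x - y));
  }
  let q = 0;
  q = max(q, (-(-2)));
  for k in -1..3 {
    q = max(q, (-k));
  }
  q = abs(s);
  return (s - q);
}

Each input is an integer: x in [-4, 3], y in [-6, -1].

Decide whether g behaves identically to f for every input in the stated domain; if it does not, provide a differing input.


Behavior is preserved: although statement counts differ; loop structure differs; min/max/abs usage differs; constant usage differs; local variable names differ, the outputs never diverge.
Tracing x=-3, y=-1: f: s = -4; ((y - y) != max(s, x)) -> true; x = -1; ((-(y * y)) < (s + -3)) -> false; v = 0; [i=-2]; v = 2; [i=-1]; v = 2; [i=0]; v = 2; [i=1]; v = 2; [i=2]; v = 2; v = 4; return -8 | g: s = -4; (max(s, x) != (y - y)) -> true; x = -1; ((-(y * y)) < (s + -3)) -> false; q = 0; q = 2; [k=-1]; q = 2; [k=0]; q = 2; [k=1]; q = 2; [k=2]; q = 2; q = 4; return -8 — matching result -8.
An exhaustive pass over the 48 declared inputs shows identical outputs.
verdict: equivalent


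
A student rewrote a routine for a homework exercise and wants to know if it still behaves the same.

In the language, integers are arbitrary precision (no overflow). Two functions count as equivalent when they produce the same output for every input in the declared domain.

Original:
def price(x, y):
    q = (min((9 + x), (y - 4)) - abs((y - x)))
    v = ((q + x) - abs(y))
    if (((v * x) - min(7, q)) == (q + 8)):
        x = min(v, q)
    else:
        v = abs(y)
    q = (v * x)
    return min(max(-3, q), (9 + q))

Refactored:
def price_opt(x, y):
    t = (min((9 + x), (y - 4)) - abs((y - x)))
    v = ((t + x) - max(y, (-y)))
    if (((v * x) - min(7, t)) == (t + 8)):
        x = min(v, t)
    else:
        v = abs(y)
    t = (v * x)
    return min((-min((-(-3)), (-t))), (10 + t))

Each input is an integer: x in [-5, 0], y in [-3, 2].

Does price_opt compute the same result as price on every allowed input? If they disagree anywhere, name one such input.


Input x=-5, y=-3: -6 from price versus -5 from price_opt.
verdict: not equivalent; witness: x=-5, y=-3


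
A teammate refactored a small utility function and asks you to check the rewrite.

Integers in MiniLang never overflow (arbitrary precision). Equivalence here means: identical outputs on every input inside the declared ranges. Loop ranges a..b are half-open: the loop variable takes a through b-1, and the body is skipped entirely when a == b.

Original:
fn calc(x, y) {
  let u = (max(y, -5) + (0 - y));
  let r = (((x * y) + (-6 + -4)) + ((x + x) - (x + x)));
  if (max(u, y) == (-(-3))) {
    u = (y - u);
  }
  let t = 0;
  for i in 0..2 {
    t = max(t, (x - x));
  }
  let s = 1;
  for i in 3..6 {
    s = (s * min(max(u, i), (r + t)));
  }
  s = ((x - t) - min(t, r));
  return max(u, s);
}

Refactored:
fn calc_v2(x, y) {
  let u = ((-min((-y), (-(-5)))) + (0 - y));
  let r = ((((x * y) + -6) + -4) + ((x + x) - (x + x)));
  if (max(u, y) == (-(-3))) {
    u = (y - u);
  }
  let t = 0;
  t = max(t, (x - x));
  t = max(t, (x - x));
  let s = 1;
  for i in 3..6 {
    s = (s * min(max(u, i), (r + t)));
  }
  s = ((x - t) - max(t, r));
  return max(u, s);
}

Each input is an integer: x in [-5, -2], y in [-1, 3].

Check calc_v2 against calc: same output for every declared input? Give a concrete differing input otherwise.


The rewrite breaks on x=-5, y=0, where the results are 5 and 0.
calc: u becomes 0; next r becomes -10; next (max(u, y) == (-(-3))) evaluates to false; next t becomes 0; next at i=0:; next t becomes 0; next at i=1:; next t becomes 0; next s becomes 1; next at i=3:; next s becomes -10; next at i=4:; next s becomes 100; next at i=5:; next s becomes -1000; next s becomes 5; next final value 5
calc_v2: u becomes 0; next r becomes -10; next (max(u, y) == (-(-3))) evaluates to false; next t becomes 0; next t becomes 0; next t becomes 0; next s becomes 1; next at i=3:; next s becomes -10; next at i=4:; next s becomes 100; next at i=5:; next s becomes -1000; next s becomes -5; next final value 0
verdict: not equivalent; witness: x=-5, y=0


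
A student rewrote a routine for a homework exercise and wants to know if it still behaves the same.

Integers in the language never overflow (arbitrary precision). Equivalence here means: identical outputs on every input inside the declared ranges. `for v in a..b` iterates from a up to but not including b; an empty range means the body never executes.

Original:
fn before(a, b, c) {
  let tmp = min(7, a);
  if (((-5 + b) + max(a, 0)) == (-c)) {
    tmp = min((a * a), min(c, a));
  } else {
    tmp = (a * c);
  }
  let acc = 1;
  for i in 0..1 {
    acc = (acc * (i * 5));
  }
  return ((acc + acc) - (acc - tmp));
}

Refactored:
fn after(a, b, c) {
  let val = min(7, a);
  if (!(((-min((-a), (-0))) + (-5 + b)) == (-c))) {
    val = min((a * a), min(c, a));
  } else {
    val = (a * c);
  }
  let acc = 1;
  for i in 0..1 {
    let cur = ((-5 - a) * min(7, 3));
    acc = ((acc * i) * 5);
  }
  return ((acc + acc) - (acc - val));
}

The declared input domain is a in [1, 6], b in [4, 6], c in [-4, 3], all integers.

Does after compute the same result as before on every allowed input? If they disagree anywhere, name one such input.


The rewrite breaks on a=1, b=4, c=2, where the results are 2 and 1.
before: tmp = 1; (((-5 + b) + max(a, 0)) == (-c)) -> false; tmp = 2; acc = 1; [i=0]; acc = 0; return 2
after: val = 1; (!(((-min((-a), (-0))) + (-5 + b)) == (-c))) -> true; val = 1; acc = 1; [i=0]; cur = -18; acc = 0; return 1
verdict: not equivalent; witness: a=1, b=4, c=2


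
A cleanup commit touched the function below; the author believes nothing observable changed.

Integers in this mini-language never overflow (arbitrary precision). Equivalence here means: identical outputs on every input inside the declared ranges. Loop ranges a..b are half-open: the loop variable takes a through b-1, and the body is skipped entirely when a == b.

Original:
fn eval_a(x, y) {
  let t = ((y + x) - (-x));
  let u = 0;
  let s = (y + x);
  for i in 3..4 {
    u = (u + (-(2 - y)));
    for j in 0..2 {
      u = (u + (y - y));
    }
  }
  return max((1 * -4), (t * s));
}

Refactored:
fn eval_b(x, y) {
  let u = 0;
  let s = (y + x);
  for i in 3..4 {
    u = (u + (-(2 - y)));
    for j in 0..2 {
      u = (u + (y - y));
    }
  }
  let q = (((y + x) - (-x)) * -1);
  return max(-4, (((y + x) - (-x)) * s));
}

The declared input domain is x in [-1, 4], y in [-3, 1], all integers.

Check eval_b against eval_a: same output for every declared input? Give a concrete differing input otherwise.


Equivalent — the differences include local variable names differ, plus constant usage differs, plus arithmetic usage differs, yet no declared input distinguishes the two.
Spot check at x=2, y=-3 — eval_a: t becomes 1; next u becomes 0; next s becomes -1; next at i=3:; next u becomes -5; next at j=0:; next u becomes -5; next at j=1:; next u becomes -5; next final value -1. eval_b: u becomes 0; next s becomes -1; next at i=3:; next u becomes -5; next at j=0:; next u becomes -5; next at j=1:; next u becomes -5; next q becomes -1; next final value -1. Both give -1.
Across all 30 domain points the two functions coincide.
verdict: equivalent


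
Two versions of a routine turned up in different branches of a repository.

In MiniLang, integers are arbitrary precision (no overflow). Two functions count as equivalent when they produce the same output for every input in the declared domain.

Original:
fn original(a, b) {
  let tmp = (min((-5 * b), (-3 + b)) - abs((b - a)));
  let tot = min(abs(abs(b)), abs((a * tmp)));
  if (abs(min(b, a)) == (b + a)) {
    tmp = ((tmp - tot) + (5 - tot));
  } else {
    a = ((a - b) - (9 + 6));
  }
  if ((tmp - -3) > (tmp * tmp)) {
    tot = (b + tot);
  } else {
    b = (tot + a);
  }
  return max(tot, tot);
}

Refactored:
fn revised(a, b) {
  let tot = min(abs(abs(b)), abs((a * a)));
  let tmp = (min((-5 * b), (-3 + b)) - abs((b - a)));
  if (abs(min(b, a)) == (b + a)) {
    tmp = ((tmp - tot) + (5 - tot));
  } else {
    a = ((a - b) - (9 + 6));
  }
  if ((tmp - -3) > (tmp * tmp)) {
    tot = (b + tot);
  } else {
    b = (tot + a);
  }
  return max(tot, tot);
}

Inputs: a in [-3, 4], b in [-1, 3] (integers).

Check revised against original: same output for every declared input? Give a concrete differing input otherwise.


There is a counterexample at a=-1, b=2: 2 on one side, 1 on the other.
original: tmp = -13; tot = 2; (abs(min(b, a)) == (b + a)) -> true; tmp = -12; ((tmp - -3) > (tmp * tmp)) -> false; b = 1; return 2
revised: tot = 1; tmp = -13; (abs(min(b, a)) == (b + a)) -> true; tmp = -10; ((tmp - -3) > (tmp * tmp)) -> false; b = 0; return 1
verdict: not equivalent; witness: a=-1, b=2


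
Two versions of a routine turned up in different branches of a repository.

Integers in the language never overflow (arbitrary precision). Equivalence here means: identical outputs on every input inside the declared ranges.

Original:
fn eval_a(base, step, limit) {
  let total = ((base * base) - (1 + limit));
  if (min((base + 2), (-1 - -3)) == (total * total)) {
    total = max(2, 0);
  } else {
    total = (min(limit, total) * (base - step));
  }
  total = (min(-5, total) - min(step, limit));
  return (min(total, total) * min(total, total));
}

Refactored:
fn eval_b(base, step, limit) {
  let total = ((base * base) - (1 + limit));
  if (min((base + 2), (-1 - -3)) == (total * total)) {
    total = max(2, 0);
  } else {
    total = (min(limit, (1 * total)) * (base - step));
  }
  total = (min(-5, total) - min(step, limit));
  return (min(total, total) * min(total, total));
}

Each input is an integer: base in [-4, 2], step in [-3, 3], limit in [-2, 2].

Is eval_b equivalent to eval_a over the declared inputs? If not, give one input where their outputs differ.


Behavior is preserved: although arithmetic usage differs, constant usage differs, the outputs never diverge.
As a probe, take base=-3, step=-3, limit=1: eval_a runs total=7, then (min((base + 2), (-1 - -3)) == (total * total)) is false, then total=0, then total=-2, then returns 4; eval_b runs total=7, then (min((base + 2), (-1 - -3)) == (total * total)) is false, then total=0, then total=-2, then returns 4; both end at 4.
Across all 245 domain points the two functions coincide.
verdict: equivalent


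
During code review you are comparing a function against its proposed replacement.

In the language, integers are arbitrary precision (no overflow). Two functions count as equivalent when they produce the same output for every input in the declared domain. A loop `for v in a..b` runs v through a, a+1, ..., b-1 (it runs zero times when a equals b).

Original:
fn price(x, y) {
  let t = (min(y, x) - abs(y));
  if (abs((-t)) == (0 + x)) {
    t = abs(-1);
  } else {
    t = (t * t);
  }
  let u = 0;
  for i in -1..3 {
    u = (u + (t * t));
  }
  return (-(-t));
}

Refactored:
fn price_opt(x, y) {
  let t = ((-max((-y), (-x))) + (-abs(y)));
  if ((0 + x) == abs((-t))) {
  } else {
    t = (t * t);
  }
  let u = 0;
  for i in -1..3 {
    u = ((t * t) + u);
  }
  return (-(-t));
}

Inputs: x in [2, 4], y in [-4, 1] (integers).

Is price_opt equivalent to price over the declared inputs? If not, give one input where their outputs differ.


Consider the input x=2, y=-1.
price: t = -2; (abs((-t)) == (0 + x)) -> true; t = 1; u = 0; [i=-1]; u = 1; [i=0]; u = 2; [i=1]; u = 3; [i=2]; u = 4; return 1
price_opt: t = -2; ((0 + x) == abs((-t))) -> true; u = 0; [i=-1]; u = 4; [i=0]; u = 8; [i=1]; u = 12; [i=2]; u = 16; return -2
1 != -2, so the rewrite changes behavior.
verdict: not equivalent; witness: x=2, y=-1


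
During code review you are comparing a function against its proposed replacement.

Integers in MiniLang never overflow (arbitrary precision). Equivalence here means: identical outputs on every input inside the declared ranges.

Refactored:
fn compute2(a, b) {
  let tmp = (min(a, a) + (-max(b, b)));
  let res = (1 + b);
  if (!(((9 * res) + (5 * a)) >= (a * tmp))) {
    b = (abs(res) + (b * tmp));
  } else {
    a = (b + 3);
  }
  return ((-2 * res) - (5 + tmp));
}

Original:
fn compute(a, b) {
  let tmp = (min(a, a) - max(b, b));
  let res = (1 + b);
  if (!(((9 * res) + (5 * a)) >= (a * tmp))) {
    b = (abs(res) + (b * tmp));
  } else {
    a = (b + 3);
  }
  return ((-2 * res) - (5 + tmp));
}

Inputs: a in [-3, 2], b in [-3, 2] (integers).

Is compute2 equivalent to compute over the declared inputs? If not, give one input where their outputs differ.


The two are interchangeable: arithmetic usage differs, and every declared input agrees.
One worked example (a=-1, b=-1) — compute: tmp becomes 0; next res becomes 0; next (!(((9 * res) + (5 * a)) >= (a * tmp))) evaluates to true; next b becomes 0; next final value -5; compute2: tmp becomes 0; next res becomes 0; next (!(((9 * res) + (5 * a)) >= (a * tmp))) evaluates to true; next b becomes 0; next final value -5; agreement on -5.
Every one of the 36 inputs gives matching results.
verdict: equivalent


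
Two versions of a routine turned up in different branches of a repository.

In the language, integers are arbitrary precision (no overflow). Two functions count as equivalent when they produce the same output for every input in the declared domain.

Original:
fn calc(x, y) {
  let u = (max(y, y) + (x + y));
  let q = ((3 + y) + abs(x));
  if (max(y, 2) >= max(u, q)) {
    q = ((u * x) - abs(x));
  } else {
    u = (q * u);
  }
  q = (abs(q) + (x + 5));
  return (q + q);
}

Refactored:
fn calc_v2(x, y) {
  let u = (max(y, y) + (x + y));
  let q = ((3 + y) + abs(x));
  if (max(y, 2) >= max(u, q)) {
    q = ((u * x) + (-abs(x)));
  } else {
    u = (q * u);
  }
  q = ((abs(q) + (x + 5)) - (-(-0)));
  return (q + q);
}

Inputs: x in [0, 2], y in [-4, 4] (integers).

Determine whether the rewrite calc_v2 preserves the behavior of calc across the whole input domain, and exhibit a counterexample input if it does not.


Equivalent — the differences include constant usage differs; also arithmetic usage differs, yet no declared input distinguishes the two.
One worked example (x=1, y=-1) — calc: u becomes -1; next q becomes 3; next (max(y, 2) >= max(u, q)) evaluates to false; next u becomes -3; next q becomes 9; next final value 18; calc_v2: u becomes -1; next q becomes 3; next (max(y, 2) >= max(u, q)) evaluates to false; next u becomes -3; next q becomes 9; next final value 18; agreement on 18.
Across all 27 domain points the two functions coincide.
verdict: equivalent


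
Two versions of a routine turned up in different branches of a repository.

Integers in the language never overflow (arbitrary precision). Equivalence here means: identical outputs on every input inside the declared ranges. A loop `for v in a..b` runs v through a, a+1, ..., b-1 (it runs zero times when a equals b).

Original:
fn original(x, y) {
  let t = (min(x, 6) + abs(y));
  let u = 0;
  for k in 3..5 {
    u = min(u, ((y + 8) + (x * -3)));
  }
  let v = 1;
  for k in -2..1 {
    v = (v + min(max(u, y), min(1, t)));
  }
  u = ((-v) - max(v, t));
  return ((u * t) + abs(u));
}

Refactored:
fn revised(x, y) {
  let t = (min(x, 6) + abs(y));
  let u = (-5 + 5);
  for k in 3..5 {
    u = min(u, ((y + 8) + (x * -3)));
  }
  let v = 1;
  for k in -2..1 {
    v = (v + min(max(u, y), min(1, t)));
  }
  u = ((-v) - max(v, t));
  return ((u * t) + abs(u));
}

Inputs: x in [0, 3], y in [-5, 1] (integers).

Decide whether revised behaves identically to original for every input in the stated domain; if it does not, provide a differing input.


Although arithmetic usage differs, plus constant usage differs, 28/28 inputs agree.
verdict: equivalent


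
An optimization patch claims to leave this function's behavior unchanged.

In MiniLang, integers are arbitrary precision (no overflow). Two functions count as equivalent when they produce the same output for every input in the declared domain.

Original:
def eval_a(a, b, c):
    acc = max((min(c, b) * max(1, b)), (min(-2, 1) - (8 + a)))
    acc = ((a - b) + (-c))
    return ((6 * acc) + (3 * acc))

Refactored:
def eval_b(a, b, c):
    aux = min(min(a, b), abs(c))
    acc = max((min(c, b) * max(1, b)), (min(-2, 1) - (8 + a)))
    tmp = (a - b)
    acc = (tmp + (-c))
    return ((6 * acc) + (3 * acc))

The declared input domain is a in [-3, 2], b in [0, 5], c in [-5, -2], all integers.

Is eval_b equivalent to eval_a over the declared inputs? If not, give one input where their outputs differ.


Changes here: statement counts differ, and min/max/abs usage differs, and local variable names differ; the full 144-point sweep finds no disagreement.
verdict: equivalent


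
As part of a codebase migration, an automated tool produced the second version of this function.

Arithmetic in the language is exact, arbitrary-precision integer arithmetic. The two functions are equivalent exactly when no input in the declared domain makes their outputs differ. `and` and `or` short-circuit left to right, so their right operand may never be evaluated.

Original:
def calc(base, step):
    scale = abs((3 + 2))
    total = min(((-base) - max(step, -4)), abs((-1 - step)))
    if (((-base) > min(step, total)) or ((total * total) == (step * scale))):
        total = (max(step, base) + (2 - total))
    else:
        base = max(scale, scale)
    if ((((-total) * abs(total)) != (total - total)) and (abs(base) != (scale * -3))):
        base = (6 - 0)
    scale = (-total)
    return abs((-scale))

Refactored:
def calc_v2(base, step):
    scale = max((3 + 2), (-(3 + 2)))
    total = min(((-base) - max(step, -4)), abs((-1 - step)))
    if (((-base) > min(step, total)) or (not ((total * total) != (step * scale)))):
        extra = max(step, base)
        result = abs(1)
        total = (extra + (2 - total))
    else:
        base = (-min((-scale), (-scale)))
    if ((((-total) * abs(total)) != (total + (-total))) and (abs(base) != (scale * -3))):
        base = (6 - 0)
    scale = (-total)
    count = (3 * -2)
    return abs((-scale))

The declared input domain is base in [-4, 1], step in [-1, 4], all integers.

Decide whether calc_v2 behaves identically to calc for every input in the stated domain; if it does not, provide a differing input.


The two versions differ — the changes include boolean connective usage differs; and arithmetic usage differs; and constant usage differs; and min/max/abs usage differs; and statement counts differ; and comparison usage differs; and local variable names differ.
Tracing base=-4, step=1: calc: scale := 5 | total := 2 | (((-base) > min(step, total)) or ((total * total) == (step * scale))): true | total := 1 | ((((-total) * abs(total)) != (total - total)) and (abs(base) != (scale * -3))): true | base := 6 | scale := -1 | result 1 | calc_v2: scale := 5 | total := 2 | (((-base) > min(step, total)) or (not ((total * total) != (step * scale)))): true | extra := 1 | result := 1 | total := 1 | ((((-total) * abs(total)) != (total + (-total))) and (abs(base) != (scale * -3))): true | base := 6 | scale := -1 | count := -6 | result 1 — matching result 1.
Across all 36 domain points the two functions coincide.
verdict: equivalent


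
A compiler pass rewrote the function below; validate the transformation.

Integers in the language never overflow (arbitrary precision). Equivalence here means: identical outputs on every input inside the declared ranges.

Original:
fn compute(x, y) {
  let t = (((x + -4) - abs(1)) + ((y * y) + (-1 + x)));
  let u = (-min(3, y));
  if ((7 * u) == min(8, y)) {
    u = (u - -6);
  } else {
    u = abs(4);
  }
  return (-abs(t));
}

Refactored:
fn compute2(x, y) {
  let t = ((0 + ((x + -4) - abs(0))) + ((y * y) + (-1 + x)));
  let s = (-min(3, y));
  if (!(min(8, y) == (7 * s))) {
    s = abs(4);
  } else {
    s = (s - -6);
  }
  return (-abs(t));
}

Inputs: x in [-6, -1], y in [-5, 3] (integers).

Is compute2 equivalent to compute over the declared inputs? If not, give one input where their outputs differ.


At x=-6, y=-5: compute gives -7, compute2 gives -8.
verdict: not equivalent; witness: x=-6, y=-5


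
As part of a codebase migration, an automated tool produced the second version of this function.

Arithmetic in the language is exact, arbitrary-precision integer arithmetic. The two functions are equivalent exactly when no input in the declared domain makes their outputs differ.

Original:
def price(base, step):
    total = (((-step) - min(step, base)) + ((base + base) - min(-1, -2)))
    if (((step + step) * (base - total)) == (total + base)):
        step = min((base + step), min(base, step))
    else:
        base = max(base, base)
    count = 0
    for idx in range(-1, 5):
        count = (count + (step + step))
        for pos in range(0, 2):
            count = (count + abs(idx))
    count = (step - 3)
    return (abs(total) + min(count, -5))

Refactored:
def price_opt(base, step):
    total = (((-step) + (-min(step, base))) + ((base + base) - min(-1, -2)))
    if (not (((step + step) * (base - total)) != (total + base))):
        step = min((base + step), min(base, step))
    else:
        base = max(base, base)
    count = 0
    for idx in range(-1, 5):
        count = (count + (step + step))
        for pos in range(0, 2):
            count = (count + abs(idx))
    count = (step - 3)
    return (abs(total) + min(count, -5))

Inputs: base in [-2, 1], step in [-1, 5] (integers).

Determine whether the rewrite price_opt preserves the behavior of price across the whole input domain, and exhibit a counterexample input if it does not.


Although comparison usage differs; also arithmetic usage differs; also boolean connective usage differs, 28/28 inputs agree.
verdict: equivalent


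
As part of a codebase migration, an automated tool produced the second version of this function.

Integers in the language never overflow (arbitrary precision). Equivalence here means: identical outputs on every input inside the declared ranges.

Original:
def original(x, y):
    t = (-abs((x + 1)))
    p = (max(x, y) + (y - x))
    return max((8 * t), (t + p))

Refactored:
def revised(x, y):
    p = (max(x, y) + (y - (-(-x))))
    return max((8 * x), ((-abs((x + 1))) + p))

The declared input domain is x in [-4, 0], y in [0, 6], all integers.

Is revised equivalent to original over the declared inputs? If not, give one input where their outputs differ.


x=0, y=0 yields -1 from original but 0 from revised.
verdict: not equivalent; witness: x=0, y=0


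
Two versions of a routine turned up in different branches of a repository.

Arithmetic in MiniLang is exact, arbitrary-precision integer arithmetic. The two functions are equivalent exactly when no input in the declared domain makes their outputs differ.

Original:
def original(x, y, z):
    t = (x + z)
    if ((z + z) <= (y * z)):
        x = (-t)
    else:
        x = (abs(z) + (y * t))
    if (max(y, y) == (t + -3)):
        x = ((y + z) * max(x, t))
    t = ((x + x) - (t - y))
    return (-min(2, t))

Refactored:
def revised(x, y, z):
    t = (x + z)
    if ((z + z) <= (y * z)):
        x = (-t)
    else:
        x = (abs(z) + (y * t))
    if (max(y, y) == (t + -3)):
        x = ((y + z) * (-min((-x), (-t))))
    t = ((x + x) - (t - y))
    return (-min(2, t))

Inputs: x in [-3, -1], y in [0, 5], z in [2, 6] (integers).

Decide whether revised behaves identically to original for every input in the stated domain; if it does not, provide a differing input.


Behavior is preserved: although min/max/abs usage differs, the outputs never diverge.
One worked example (x=-1, y=5, z=6) — original: t=5, then ((z + z) <= (y * z)) is true, then x=-5, then (max(y, y) == (t + -3)) is false, then t=-10, then returns 10; revised: t=5, then ((z + z) <= (y * z)) is true, then x=-5, then (max(y, y) == (t + -3)) is false, then t=-10, then returns 10; agreement on 10.
Across all 90 domain points the two functions coincide.
verdict: equivalent


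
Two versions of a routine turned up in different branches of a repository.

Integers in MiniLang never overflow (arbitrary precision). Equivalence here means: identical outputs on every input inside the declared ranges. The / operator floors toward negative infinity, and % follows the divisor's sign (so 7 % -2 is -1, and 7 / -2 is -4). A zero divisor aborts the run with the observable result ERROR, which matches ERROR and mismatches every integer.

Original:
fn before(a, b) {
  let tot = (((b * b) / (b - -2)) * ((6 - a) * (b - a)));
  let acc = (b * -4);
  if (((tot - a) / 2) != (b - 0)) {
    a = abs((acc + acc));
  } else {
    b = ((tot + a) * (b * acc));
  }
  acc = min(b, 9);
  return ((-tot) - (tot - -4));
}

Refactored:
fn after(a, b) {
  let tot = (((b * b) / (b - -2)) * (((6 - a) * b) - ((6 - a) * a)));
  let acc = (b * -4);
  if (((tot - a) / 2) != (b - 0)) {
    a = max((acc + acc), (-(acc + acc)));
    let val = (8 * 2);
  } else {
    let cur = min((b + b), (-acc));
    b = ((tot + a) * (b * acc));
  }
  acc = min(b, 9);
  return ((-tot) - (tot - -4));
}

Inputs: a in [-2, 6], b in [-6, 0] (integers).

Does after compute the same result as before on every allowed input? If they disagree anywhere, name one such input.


Behavior is preserved: although local variable names differ; min/max/abs usage differs; constant usage differs; arithmetic usage differs; statement counts differ, the outputs never diverge.
One worked example (a=6, b=-2) — before: a zero divisor aborts: ERROR; after: a zero divisor aborts: ERROR; agreement on ERROR.
Checked all 63 inputs in the declared domain: the outputs agree on every one.
verdict: equivalent
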